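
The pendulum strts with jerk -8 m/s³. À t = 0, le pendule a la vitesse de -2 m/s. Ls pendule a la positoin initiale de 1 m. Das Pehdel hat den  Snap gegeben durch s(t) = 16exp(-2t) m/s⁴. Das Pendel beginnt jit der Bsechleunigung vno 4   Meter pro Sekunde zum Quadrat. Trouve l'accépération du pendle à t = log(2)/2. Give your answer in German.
Um dies zu lösen, müssen wir 2 Stammfunktionen unserer Gleichung für den Snap s(t) = 16·exp(-2·t) finden. Durch Integration von dem Snap und Verwendung der Anfangsbedingung j(0) = -8, erhalten wir j(t) = -8·exp(-2·t). Die Stammfunktion von dem Ruck, mit a(0) = 4, ergibt die Beschleunigung: a(t) = 4·exp(-2·t). Aus der Gleichung für die Beschleunigung a(t) = 4·exp(-2·t), setzen wir t = log(2)/2 ein und erhalten a = 2.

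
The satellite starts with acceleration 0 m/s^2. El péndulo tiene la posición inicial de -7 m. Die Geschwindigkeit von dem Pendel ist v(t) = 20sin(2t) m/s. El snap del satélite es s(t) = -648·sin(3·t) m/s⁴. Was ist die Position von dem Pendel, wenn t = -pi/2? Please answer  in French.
En partant de la vitesse v(t) = 20·sin(2·t), nous prenons 1 intégrale. L'intégrale de la vitesse est la position. En utilisant x(0) = -7, nous obtenons x(t) = 3 - 10·cos(2·t). En utilisant x(t) = 3 - 10·cos(2·t) et en substituant t = -pi/2, nous trouvons x = 13.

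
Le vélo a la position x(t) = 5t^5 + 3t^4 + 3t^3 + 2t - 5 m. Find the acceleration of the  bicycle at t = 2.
We must differentiate our position equation x(t) = 5·t^5 + 3·t^4 + 3·t^3 + 2·t - 5 2 times. Differentiating position, we get velocity: v(t) = 25·t^4 + 12·t^3 + 9·t^2 + 2. The derivative of velocity gives acceleration: a(t) = 100·t^3 + 36·t^2 + 18·t. We have acceleration a(t) = 100·t^3 + 36·t^2 + 18·t. Substituting t = 2: a(2) = 980.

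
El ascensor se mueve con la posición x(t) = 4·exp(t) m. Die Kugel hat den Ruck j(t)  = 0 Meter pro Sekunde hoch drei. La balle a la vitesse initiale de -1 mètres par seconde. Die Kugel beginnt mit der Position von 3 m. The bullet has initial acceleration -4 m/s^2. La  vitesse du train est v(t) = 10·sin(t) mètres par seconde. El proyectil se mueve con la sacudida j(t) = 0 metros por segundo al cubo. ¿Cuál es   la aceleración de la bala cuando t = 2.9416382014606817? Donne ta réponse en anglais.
We must find the antiderivative of our jerk equation j(t) = 0 1 time. The antiderivative of jerk is acceleration. Using a(0) = -4, we get a(t) = -4. Using a(t) = -4 and substituting t = 2.9416382014606817, we find a = -4.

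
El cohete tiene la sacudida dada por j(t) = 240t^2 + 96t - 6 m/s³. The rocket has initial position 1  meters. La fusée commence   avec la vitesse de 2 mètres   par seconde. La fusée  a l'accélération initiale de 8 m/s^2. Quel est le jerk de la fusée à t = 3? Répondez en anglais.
From the given jerk equation j(t) = 240·t^2 + 96·t - 6, we substitute t = 3 to get j = 2442.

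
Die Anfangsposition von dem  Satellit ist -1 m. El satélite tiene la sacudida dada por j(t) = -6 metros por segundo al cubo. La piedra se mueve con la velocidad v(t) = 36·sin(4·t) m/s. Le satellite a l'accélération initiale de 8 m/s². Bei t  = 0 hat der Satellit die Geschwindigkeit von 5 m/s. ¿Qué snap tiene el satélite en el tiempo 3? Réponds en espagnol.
Partiendo de la sacudida j(t) = -6, tomamos 1 derivada. Derivando la sacudida, obtenemos el snap: s(t) = 0. Tenemos el snap s(t) = 0. Sustituyendo t = 3: s(3) = 0.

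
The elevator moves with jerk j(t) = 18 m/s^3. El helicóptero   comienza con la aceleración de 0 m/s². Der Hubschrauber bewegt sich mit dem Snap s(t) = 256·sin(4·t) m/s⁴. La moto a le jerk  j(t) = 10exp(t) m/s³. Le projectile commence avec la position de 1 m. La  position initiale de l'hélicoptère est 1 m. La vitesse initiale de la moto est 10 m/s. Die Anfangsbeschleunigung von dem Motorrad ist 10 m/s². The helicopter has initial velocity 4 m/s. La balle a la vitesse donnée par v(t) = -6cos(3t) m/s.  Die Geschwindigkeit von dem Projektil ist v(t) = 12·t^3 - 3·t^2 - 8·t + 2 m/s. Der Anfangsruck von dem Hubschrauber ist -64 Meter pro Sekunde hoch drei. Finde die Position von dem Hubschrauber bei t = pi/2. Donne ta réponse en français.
Pour résoudre ceci, nous devons prendre 4 intégrales de notre équation du snap s(t) = 256·sin(4·t). En prenant ∫s(t)dt et en appliquant j(0) = -64, nous trouvons j(t) = -64·cos(4·t). En prenant ∫j(t)dt et en appliquant a(0) = 0, nous trouvons a(t) = -16·sin(4·t). La primitive de l'accélération, avec v(0) = 4, donne la vitesse: v(t) = 4·cos(4·t). La primitive de la vitesse, avec x(0) = 1, donne la position: x(t) = sin(4·t) + 1. En utilisant x(t) = sin(4·t) + 1 et en substituant t = pi/2, nous trouvons x = 1.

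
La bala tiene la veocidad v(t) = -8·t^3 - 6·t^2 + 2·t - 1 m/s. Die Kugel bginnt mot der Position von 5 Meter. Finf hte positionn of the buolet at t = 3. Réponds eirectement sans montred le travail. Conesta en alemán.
x(3) = -205.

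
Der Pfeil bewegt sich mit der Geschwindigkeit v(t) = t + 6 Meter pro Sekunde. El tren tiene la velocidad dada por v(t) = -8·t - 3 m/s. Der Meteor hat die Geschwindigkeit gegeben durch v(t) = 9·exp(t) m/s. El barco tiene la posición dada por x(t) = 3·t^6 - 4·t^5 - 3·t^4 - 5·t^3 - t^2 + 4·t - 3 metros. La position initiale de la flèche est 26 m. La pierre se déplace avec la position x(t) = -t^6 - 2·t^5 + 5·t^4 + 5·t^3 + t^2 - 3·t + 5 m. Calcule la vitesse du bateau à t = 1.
Pour résoudre ceci, nous devons prendre 1 dérivée de notre équation de la position x(t) = 3·t^6 - 4·t^5 - 3·t^4 - 5·t^3 - t^2 + 4·t - 3. La dérivée de la position donne la vitesse: v(t) = 18·t^5 - 20·t^4 - 12·t^3 - 15·t^2 - 2·t + 4. En utilisant v(t) = 18·t^5 - 20·t^4 - 12·t^3 - 15·t^2 - 2·t + 4 et en substituant t = 1, nous trouvons v = -27.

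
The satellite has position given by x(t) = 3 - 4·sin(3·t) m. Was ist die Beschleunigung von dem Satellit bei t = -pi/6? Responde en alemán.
Um dies zu lösen, müssen wir 2 Ableitungen unserer Gleichung für die Position x(t) = 3 - 4·sin(3·t) nehmen. Durch Ableiten von der Position erhalten wir die Geschwindigkeit: v(t) = -12·cos(3·t). Durch Ableiten von der Geschwindigkeit erhalten wir die Beschleunigung: a(t) = 36·sin(3·t). Mit a(t) = 36·sin(3·t) und Einsetzen von t = -pi/6, finden wir a = -36.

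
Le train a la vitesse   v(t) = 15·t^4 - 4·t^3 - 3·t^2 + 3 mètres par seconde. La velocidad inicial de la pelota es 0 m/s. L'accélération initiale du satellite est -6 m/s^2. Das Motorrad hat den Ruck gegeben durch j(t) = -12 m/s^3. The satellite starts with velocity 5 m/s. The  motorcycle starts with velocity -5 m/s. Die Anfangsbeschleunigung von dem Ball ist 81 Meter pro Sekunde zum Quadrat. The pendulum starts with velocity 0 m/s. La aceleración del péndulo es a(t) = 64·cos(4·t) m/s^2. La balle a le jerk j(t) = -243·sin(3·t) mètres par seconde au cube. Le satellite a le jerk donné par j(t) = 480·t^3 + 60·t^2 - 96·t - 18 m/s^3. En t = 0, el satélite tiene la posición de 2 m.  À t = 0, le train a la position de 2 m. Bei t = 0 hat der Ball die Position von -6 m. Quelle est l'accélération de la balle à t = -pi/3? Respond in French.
Nous devons trouver l'intégrale de notre équation du jerk j(t) = -243·sin(3·t) 1 fois. L'intégrale du jerk est l'accélération. En utilisant a(0) = 81, nous obtenons a(t) = 81·cos(3·t). De l'équation de l'accélération a(t) = 81·cos(3·t), nous substituons t = -pi/3 pour obtenir a = -81.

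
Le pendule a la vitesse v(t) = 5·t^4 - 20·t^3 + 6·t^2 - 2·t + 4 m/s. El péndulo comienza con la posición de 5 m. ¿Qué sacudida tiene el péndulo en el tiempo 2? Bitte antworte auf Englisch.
We must differentiate our velocity equation v(t) = 5·t^4 - 20·t^3 + 6·t^2 - 2·t + 4 2 times. The derivative of velocity gives acceleration: a(t) = 20·t^3 - 60·t^2 + 12·t - 2. Differentiating acceleration, we get jerk: j(t) = 60·t^2 - 120·t + 12. We have jerk j(t) = 60·t^2 - 120·t + 12. Substituting t = 2: j(2) = 12.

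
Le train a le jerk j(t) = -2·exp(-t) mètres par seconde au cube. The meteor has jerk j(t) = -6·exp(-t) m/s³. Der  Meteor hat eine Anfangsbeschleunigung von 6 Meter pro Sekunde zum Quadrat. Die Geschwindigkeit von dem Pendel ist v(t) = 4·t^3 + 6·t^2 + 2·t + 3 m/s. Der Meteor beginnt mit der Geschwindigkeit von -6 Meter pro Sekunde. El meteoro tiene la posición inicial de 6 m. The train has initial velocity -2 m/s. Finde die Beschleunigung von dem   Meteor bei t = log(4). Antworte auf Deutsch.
Wir müssen das Integral unserer Gleichung für den Ruck j(t) = -6·exp(-t) 1-mal finden. Die Stammfunktion von dem Ruck ist die Beschleunigung. Mit a(0) = 6 erhalten wir a(t) = 6·exp(-t). Wir haben die Beschleunigung a(t) = 6·exp(-t). Durch Einsetzen von t = log(4): a(log(4)) = 3/2.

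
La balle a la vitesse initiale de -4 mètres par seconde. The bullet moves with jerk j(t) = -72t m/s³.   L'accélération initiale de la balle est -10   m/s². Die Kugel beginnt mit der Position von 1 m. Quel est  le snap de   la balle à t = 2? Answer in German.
Wir müssen unsere Gleichung für den Ruck j(t) = -72·t 1-mal ableiten. Mit d/dt von j(t) finden wir s(t) = -72. Mit s(t) = -72 und Einsetzen von t = 2, finden wir s = -72.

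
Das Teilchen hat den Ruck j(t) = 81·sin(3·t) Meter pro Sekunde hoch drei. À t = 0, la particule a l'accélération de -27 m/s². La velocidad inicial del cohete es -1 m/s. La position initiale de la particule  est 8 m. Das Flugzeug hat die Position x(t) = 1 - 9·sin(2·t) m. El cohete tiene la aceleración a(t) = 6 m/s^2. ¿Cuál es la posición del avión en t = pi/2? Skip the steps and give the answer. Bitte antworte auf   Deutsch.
Bei t = pi/2, x = 1.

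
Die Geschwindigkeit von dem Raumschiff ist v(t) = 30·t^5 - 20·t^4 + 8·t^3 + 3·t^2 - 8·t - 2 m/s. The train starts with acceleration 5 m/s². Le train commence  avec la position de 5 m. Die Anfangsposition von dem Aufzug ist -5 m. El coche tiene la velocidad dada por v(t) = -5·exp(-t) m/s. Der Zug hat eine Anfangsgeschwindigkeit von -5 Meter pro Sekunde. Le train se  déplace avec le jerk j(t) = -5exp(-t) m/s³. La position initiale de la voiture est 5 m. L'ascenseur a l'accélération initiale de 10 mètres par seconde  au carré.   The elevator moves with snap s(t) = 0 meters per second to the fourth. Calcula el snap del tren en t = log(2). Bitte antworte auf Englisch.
We must differentiate our jerk equation j(t) = -5·exp(-t) 1 time. Taking d/dt of j(t), we find s(t) = 5·exp(-t). Using s(t) = 5·exp(-t) and substituting t = log(2), we find s = 5/2.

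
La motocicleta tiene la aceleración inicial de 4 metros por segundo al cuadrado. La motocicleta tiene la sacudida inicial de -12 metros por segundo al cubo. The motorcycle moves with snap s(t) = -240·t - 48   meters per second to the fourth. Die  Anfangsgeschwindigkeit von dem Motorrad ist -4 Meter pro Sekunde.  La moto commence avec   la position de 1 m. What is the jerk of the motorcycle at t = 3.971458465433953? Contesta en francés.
En partant du snap s(t) = -240·t - 48, nous prenons 1 primitive. La primitive du snap est le jerk. En utilisant j(0) = -12, nous obtenons j(t) = -120·t^2 - 48·t - 12. De l'équation du jerk j(t) = -120·t^2 - 48·t - 12, nous substituons t = 3.971458465433953 pour obtenir j = -2095.32788746087.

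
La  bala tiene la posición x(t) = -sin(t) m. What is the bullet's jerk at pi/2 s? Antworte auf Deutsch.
Ausgehend von der Position x(t) = -sin(t), nehmen wir 3 Ableitungen. Mit d/dt von x(t) finden wir v(t) = -cos(t). Die Ableitung von der Geschwindigkeit ergibt die Beschleunigung: a(t) = sin(t). Die Ableitung von der Beschleunigung ergibt den Ruck: j(t) = cos(t). Mit j(t) = cos(t) und Einsetzen von t = pi/2, finden wir j = 0.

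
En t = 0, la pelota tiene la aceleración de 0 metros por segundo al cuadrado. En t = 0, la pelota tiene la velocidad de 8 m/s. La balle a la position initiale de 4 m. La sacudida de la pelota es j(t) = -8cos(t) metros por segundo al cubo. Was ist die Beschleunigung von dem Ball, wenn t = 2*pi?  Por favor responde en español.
Para resolver esto, necesitamos tomar 1 antiderivada de nuestra ecuación de la sacudida j(t) = -8·cos(t). Integrando la sacudida y usando la condición inicial a(0) = 0, obtenemos a(t) = -8·sin(t). De la ecuación de la aceleración a(t) = -8·sin(t), sustituimos t = 2*pi para obtener a = 0.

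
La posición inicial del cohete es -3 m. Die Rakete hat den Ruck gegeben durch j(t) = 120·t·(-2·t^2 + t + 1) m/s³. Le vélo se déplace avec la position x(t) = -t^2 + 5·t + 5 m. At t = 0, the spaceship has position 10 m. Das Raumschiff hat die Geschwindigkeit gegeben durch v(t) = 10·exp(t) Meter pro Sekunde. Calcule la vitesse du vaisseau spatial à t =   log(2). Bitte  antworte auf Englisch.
We have velocity v(t) = 10·exp(t). Substituting t = log(2): v(log(2)) = 20.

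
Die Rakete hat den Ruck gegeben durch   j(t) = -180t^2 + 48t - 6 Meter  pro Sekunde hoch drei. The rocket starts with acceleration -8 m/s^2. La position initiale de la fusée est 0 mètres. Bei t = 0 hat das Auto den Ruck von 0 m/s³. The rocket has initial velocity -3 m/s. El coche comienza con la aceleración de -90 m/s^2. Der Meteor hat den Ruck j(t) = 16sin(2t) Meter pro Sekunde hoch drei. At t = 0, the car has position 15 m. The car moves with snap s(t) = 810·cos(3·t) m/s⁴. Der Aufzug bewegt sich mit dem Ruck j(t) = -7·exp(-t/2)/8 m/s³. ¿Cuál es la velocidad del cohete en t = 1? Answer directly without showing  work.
v(1) = -21.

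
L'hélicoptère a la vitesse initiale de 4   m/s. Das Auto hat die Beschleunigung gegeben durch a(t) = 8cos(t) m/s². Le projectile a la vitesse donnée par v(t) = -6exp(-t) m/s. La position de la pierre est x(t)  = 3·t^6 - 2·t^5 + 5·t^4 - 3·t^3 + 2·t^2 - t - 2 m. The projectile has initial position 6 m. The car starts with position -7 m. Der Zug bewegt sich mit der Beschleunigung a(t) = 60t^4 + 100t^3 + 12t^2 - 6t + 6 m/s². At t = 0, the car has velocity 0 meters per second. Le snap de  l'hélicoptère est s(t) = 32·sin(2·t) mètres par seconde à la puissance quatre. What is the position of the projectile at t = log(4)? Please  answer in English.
To solve this, we need to take 1 integral of our velocity equation v(t) = -6·exp(-t). Taking ∫v(t)dt and applying x(0) = 6, we find x(t) = 6·exp(-t). Using x(t) = 6·exp(-t) and substituting t = log(4), we find x = 3/2.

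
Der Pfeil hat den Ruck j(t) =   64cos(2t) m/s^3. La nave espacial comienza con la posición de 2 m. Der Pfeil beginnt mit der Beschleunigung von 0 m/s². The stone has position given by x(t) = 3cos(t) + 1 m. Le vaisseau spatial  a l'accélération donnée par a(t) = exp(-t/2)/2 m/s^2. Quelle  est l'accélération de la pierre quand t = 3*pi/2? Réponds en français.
Pour résoudre ceci, nous devons prendre 2 dérivées de notre équation de la position x(t) = 3·cos(t) + 1. En prenant d/dt de x(t), nous trouvons v(t) = -3·sin(t). En prenant d/dt de v(t), nous trouvons a(t) = -3·cos(t). Nous avons l'accélération a(t) = -3·cos(t). En substituant t = 3*pi/2: a(3*pi/2) = 0.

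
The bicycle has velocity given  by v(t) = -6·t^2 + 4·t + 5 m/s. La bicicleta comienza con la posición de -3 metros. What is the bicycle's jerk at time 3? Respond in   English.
To solve this, we need to take 2 derivatives of our velocity equation v(t) = -6·t^2 + 4·t + 5. Differentiating velocity, we get acceleration: a(t) = 4 - 12·t. Differentiating acceleration, we get jerk: j(t) = -12. From the given jerk equation j(t) = -12, we substitute t = 3 to get j = -12.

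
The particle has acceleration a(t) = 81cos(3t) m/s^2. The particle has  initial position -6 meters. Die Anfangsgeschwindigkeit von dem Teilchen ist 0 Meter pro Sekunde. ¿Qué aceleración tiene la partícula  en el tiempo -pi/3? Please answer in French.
En utilisant a(t) = 81·cos(3·t) et en substituant t = -pi/3, nous trouvons a = -81.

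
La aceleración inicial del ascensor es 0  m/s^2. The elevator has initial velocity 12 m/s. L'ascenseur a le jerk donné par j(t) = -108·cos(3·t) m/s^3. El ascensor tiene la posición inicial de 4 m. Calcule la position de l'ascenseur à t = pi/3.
Nous devons intégrer notre équation du jerk j(t) = -108·cos(3·t) 3 fois. En prenant ∫j(t)dt et en appliquant a(0) = 0, nous trouvons a(t) = -36·sin(3·t). En prenant ∫a(t)dt et en appliquant v(0) = 12, nous trouvons v(t) = 12·cos(3·t). En prenant ∫v(t)dt et en appliquant x(0) = 4, nous trouvons x(t) = 4·sin(3·t) + 4. Nous avons la position x(t) = 4·sin(3·t) + 4. En substituant t = pi/3: x(pi/3) = 4.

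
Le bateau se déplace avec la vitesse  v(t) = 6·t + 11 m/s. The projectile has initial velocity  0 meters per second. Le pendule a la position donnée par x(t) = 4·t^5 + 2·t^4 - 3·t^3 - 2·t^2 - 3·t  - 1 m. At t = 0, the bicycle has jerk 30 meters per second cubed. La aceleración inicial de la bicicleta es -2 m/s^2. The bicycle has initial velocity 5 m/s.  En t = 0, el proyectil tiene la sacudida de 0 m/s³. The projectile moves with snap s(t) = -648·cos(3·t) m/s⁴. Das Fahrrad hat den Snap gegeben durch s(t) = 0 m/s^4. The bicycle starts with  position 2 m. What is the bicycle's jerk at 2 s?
Starting from snap s(t) = 0, we take 1 integral. Integrating snap and using the initial condition j(0) = 30, we get j(t) = 30. Using j(t) = 30 and substituting t = 2, we find j = 30.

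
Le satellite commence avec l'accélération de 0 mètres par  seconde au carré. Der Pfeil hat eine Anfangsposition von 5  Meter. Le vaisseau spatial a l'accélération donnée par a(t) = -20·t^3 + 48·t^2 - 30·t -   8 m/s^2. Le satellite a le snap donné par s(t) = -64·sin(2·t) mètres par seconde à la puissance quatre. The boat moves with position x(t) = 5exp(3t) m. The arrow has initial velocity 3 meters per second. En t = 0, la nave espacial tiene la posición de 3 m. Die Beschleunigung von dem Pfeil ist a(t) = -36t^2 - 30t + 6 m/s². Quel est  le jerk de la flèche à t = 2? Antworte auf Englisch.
To solve this, we need to take 1 derivative of our acceleration equation a(t) = -36·t^2 - 30·t + 6. The derivative of acceleration gives jerk: j(t) = -72·t - 30. From the given jerk equation j(t) = -72·t - 30, we substitute t = 2 to get j = -174.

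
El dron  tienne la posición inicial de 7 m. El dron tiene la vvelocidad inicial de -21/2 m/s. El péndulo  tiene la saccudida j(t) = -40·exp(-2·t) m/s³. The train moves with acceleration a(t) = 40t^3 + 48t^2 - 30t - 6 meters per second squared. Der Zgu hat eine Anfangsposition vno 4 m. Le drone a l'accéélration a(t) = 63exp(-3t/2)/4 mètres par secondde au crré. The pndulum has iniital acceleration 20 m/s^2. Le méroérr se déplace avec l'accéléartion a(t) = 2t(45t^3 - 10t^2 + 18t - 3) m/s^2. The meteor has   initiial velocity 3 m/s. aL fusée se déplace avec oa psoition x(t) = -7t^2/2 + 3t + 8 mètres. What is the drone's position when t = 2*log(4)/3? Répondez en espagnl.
Debemos encontrar la antiderivada de nuestra ecuación de la aceleración a(t) = 63·exp(-3·t/2)/4 2 veces. La antiderivada de la aceleración es la velocidad. Usando v(0) = -21/2, obtenemos v(t) = -21·exp(-3·t/2)/2. Tomando ∫v(t)dt y aplicando x(0) = 7, encontramos x(t) = 7·exp(-3·t/2). Tenemos la posición x(t) = 7·exp(-3·t/2). Sustituyendo t = 2*log(4)/3: x(2*log(4)/3) = 7/4.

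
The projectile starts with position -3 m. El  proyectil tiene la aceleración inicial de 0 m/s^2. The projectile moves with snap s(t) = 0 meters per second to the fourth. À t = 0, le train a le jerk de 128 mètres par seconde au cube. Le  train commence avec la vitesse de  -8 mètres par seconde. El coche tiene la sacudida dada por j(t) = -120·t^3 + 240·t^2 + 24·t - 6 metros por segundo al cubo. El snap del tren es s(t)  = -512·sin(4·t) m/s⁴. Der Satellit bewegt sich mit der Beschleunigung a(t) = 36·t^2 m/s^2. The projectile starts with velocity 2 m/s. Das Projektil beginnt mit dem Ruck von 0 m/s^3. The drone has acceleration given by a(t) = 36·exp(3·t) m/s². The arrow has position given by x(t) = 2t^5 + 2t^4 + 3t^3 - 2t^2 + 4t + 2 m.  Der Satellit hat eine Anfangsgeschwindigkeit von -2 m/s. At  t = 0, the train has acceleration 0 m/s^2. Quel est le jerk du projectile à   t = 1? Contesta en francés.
Nous devons intégrer notre équation du snap s(t) = 0 1 fois. En intégrant le snap et en utilisant la condition initiale j(0) = 0, nous obtenons j(t) = 0. En utilisant j(t) = 0 et en substituant t = 1, nous trouvons j = 0.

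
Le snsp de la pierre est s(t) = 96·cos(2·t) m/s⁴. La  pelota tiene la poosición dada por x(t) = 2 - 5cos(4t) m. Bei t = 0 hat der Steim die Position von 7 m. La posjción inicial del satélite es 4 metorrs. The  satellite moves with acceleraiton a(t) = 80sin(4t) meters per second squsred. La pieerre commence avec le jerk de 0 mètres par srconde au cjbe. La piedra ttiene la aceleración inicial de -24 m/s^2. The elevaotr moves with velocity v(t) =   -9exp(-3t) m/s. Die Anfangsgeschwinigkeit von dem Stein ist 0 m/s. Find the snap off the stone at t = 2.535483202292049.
We have snap s(t) = 96·cos(2·t). Substituting t = 2.535483202292049: s(2.535483202292049) = 33.6904793374514.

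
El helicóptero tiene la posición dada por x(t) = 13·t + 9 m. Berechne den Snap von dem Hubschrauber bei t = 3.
Ausgehend von der Position x(t) = 13·t + 9, nehmen wir 4 Ableitungen. Die Ableitung von der Position ergibt die Geschwindigkeit: v(t) = 13. Durch Ableiten von der Geschwindigkeit erhalten wir die Beschleunigung: a(t) = 0. Die Ableitung von der Beschleunigung ergibt den Ruck: j(t) = 0. Durch Ableiten von dem Ruck erhalten wir den Snap: s(t) = 0. Mit s(t) = 0 und Einsetzen von t = 3, finden wir s = 0.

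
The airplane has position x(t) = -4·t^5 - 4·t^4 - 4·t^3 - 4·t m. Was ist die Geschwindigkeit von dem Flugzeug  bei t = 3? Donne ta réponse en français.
Pour résoudre ceci, nous devons prendre 1 dérivée de notre équation de la position x(t) = -4·t^5 - 4·t^4 - 4·t^3 - 4·t. En dérivant la position, nous obtenons la vitesse: v(t) = -20·t^4 - 16·t^3 - 12·t^2 - 4. En utilisant v(t) = -20·t^4 - 16·t^3 - 12·t^2 - 4 et en substituant t = 3, nous trouvons v = -2164.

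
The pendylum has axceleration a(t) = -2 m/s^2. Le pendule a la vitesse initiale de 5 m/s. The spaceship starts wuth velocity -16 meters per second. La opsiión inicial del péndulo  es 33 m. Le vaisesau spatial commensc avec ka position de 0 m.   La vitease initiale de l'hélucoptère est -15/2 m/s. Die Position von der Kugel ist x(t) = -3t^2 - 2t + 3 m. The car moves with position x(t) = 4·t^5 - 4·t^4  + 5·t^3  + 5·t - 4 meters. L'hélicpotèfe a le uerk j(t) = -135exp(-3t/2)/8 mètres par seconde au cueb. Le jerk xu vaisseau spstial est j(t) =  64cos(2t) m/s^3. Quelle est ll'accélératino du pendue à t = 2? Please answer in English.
Using a(t) = -2 and substituting t = 2, we find a = -2.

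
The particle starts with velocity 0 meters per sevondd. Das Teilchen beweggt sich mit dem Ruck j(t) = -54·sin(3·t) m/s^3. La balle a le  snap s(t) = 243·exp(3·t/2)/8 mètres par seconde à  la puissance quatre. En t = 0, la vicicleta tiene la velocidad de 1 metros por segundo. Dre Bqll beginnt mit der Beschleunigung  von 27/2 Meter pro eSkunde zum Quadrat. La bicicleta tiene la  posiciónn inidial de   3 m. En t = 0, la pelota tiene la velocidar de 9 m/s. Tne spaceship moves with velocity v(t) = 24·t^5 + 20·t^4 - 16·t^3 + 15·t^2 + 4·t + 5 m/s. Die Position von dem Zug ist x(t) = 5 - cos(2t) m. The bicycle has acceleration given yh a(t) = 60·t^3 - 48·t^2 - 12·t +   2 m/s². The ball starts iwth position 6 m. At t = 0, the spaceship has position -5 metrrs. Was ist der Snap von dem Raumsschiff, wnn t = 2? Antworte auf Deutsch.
Wir müssen unsere Gleichung für die Geschwindigkeit v(t) = 24·t^5 + 20·t^4 - 16·t^3 + 15·t^2 + 4·t + 5 3-mal ableiten. Mit d/dt von v(t) finden wir a(t) = 120·t^4 + 80·t^3 - 48·t^2 + 30·t + 4. Die Ableitung von der Beschleunigung ergibt den Ruck: j(t) = 480·t^3 + 240·t^2 - 96·t + 30. Die Ableitung von dem Ruck ergibt den Snap: s(t) = 1440·t^2 + 480·t - 96. Aus der Gleichung für den Snap s(t) = 1440·t^2 + 480·t - 96, setzen wir t = 2 ein und erhalten s = 6624.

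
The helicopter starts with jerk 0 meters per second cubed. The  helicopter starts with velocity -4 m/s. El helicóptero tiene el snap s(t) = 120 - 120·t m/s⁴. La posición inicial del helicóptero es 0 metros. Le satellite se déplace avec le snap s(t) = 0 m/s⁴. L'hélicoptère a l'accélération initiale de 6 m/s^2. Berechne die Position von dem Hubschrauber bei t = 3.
Um dies zu lösen, müssen wir 4 Integrale unserer Gleichung für den Snap s(t) = 120 - 120·t finden. Durch Integration von dem Snap und Verwendung der Anfangsbedingung j(0) = 0, erhalten wir j(t) = 60·t·(2 - t). Mit ∫j(t)dt und Anwendung von a(0) = 6, finden wir a(t) = -20·t^3 + 60·t^2 + 6. Das Integral von der Beschleunigung ist die Geschwindigkeit. Mit v(0) = -4 erhalten wir v(t) = -5·t^4 + 20·t^3 + 6·t - 4. Die Stammfunktion von der Geschwindigkeit, mit x(0) = 0, ergibt die Position: x(t) = -t^5 + 5·t^4 + 3·t^2 - 4·t. Wir haben die Position x(t) = -t^5 + 5·t^4 + 3·t^2 - 4·t. Durch Einsetzen von t = 3: x(3) = 177.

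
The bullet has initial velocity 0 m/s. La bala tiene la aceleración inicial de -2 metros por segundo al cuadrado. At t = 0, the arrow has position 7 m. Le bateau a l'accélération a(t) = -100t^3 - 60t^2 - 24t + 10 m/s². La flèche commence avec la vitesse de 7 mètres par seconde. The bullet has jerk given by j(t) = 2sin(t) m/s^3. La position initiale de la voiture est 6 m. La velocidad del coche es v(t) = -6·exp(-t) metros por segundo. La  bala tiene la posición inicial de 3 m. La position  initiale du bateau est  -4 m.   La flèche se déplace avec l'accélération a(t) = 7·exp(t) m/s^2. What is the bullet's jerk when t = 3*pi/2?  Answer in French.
De l'équation du jerk j(t) = 2·sin(t), nous substituons t = 3*pi/2 pour obtenir j = -2.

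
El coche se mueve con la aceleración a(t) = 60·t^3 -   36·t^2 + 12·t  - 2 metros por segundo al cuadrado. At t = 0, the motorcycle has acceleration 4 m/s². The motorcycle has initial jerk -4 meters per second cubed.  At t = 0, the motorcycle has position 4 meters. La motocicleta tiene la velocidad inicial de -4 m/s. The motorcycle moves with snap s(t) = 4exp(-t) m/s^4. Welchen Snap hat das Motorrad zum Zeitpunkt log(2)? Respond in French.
Nous avons le snap s(t) = 4·exp(-t). En substituant t = log(2): s(log(2)) = 2.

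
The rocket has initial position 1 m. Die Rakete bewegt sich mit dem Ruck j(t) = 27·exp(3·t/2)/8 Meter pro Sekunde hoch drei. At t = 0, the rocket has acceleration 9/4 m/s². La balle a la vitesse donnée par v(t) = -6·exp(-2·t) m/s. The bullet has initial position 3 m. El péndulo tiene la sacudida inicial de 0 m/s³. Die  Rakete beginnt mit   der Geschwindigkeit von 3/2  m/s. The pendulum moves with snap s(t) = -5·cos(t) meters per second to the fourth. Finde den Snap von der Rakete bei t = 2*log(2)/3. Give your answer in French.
Pour résoudre ceci, nous devons prendre 1 dérivée de notre équation du jerk j(t) = 27·exp(3·t/2)/8. La dérivée du jerk donne le snap: s(t) = 81·exp(3·t/2)/16. De l'équation du snap s(t) = 81·exp(3·t/2)/16, nous substituons t = 2*log(2)/3 pour obtenir s = 81/8.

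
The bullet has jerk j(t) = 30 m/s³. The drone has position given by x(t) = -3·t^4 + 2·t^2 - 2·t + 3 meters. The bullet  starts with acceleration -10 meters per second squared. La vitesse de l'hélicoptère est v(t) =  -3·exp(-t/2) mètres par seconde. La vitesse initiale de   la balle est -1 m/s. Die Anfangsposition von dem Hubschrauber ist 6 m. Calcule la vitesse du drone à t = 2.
Nous devons dériver notre équation de la position x(t) = -3·t^4 + 2·t^2 - 2·t + 3 1 fois. La dérivée de la position donne la vitesse: v(t) = -12·t^3 + 4·t - 2. De l'équation de la vitesse v(t) = -12·t^3 + 4·t - 2, nous substituons t = 2 pour obtenir v = -90.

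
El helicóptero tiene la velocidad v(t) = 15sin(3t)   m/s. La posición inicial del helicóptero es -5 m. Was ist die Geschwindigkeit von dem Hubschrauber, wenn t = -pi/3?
Wir haben die Geschwindigkeit v(t) = 15·sin(3·t). Durch Einsetzen von t = -pi/3: v(-pi/3) = 0.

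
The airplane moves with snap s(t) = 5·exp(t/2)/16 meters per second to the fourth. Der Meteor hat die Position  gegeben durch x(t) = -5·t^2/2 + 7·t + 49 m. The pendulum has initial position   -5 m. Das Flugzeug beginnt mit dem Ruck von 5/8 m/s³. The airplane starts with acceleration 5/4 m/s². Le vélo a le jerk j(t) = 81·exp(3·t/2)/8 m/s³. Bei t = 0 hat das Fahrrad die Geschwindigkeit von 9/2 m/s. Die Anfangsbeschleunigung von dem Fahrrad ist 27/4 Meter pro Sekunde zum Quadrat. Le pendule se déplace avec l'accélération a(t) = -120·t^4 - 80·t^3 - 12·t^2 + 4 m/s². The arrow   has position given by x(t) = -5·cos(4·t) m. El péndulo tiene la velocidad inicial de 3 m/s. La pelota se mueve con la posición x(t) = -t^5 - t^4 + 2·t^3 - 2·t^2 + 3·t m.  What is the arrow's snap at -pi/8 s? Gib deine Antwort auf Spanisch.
Partiendo de la posición x(t) = -5·cos(4·t), tomamos 4 derivadas. Derivando la posición, obtenemos la velocidad: v(t) = 20·sin(4·t). Tomando d/dt de v(t), encontramos a(t) = 80·cos(4·t). Tomando d/dt de a(t), encontramos j(t) = -320·sin(4·t). Derivando la sacudida, obtenemos el snap: s(t) = -1280·cos(4·t). Usando s(t) = -1280·cos(4·t) y sustituyendo t = -pi/8, encontramos s = 0.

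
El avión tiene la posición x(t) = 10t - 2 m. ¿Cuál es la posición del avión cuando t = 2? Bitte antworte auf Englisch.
We have position x(t) = 10·t - 2. Substituting t = 2: x(2) = 18.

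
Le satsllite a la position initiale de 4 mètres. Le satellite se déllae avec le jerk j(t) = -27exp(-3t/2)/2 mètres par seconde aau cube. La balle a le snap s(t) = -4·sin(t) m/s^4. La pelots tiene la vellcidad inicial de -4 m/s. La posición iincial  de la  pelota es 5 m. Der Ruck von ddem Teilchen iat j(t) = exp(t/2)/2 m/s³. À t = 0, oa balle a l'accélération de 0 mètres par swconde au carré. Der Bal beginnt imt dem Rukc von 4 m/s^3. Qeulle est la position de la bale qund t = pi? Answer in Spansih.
Para resolver esto, necesitamos tomar 4 antiderivadas de nuestra ecuación del snap s(t) = -4·sin(t). Tomando ∫s(t)dt y aplicando j(0) = 4, encontramos j(t) = 4·cos(t). Tomando ∫j(t)dt y aplicando a(0) = 0, encontramos a(t) = 4·sin(t). La antiderivada de la aceleración, con v(0) = -4, da la velocidad: v(t) = -4·cos(t). La antiderivada de la velocidad es la posición. Usando x(0) = 5, obtenemos x(t) = 5 - 4·sin(t). Tenemos la posición x(t) = 5 - 4·sin(t). Sustituyendo t = pi: x(pi) = 5.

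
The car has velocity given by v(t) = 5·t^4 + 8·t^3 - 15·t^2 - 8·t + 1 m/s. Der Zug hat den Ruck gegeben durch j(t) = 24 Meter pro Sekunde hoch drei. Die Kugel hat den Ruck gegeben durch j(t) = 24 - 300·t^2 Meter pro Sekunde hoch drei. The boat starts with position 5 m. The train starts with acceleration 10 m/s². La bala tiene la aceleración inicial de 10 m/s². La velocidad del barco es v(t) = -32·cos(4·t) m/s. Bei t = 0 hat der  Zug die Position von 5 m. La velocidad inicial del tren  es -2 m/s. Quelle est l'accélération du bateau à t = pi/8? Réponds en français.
En partant de la vitesse v(t) = -32·cos(4·t), nous prenons 1 dérivée. En dérivant la vitesse, nous obtenons l'accélération: a(t) = 128·sin(4·t). De l'équation de l'accélération a(t) = 128·sin(4·t), nous substituons t = pi/8 pour obtenir a = 128.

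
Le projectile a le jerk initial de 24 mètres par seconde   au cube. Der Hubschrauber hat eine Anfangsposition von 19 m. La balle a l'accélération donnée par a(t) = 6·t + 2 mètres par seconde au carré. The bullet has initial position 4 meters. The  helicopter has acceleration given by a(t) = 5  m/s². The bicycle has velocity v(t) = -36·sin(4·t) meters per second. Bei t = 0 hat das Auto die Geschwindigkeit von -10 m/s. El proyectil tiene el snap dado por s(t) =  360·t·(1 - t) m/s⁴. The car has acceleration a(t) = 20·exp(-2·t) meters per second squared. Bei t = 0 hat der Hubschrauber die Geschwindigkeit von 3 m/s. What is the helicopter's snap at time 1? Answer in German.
Um dies zu lösen, müssen wir 2 Ableitungen unserer Gleichung für die Beschleunigung a(t) = 5 nehmen. Die Ableitung von der Beschleunigung ergibt den Ruck: j(t) = 0. Die Ableitung von dem Ruck ergibt den Snap: s(t) = 0. Mit s(t) = 0 und Einsetzen von t = 1, finden wir s = 0.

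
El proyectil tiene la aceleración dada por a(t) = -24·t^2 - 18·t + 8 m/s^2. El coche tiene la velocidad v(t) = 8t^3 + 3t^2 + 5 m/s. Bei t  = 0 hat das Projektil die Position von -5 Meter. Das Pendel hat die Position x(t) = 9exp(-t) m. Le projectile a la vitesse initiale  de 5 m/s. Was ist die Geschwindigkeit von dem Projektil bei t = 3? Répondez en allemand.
Ausgehend von der Beschleunigung a(t) = -24·t^2 - 18·t + 8, nehmen wir 1 Stammfunktion. Mit ∫a(t)dt und Anwendung von v(0) = 5, finden wir v(t) = -8·t^3 - 9·t^2 + 8·t + 5. Aus der Gleichung für die Geschwindigkeit v(t) = -8·t^3 - 9·t^2 + 8·t + 5, setzen wir t = 3 ein und erhalten v = -268.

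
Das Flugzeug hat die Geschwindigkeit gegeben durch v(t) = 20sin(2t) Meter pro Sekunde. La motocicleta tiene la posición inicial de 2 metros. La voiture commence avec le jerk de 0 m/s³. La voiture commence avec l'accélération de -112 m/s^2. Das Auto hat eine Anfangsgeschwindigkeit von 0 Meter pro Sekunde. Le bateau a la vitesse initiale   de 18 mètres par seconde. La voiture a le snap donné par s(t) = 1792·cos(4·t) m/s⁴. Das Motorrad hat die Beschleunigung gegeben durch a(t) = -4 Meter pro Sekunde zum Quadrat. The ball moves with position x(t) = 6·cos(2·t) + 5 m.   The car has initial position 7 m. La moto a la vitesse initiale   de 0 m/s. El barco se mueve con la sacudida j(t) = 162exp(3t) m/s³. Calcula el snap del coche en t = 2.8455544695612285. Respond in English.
Using s(t) = 1792·cos(4·t) and substituting t = 2.8455544695612285, we find s = 675.730775664268.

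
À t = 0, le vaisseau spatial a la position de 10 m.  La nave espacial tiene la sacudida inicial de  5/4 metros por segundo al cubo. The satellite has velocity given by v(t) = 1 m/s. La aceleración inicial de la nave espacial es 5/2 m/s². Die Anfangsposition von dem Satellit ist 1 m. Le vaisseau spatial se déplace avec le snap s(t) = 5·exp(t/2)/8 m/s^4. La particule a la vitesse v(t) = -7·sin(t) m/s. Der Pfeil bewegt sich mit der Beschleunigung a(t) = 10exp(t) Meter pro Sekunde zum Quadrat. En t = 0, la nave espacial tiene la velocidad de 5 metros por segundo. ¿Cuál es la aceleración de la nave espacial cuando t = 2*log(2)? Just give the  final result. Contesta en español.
La respuesta es 5.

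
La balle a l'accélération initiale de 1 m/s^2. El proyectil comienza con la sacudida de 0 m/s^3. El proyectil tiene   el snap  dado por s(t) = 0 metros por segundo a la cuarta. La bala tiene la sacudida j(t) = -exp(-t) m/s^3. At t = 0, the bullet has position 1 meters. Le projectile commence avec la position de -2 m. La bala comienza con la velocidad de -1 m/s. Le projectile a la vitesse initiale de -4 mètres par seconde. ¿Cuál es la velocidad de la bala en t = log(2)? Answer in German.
Um dies zu lösen, müssen wir 2 Integrale unserer Gleichung für den Ruck j(t) = -exp(-t) finden. Mit ∫j(t)dt und Anwendung von a(0) = 1, finden wir a(t) = exp(-t). Mit ∫a(t)dt und Anwendung von v(0) = -1, finden wir v(t) = -exp(-t). Aus der Gleichung für die Geschwindigkeit v(t) = -exp(-t), setzen wir t = log(2) ein und erhalten v = -1/2.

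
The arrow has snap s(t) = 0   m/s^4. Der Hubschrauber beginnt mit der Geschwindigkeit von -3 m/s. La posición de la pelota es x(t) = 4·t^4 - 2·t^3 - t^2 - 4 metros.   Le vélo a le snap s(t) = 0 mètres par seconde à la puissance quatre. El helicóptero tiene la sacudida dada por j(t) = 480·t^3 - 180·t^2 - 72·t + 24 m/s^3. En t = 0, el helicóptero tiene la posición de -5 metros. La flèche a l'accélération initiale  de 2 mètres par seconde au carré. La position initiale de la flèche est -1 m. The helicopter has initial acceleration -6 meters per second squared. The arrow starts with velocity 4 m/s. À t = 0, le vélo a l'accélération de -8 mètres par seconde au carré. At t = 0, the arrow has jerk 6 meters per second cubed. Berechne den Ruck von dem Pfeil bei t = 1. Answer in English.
To find the answer, we compute 1 integral of s(t) = 0. The integral of snap, with j(0) = 6, gives jerk: j(t) = 6. Using j(t) = 6 and substituting t = 1, we find j = 6.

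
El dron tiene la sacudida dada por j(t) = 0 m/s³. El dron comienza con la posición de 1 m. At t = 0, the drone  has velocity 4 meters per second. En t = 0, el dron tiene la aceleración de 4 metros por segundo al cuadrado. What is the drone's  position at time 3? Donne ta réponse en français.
Nous devons intégrer notre équation du jerk j(t) = 0 3 fois. La primitive du jerk, avec a(0) = 4, donne l'accélération: a(t) = 4. En prenant ∫a(t)dt et en appliquant v(0) = 4, nous trouvons v(t) = 4·t + 4. La primitive de la vitesse est la position. En utilisant x(0) = 1, nous obtenons x(t) = 2·t^2 + 4·t + 1. En utilisant x(t) = 2·t^2 + 4·t + 1 et en substituant t = 3, nous trouvons x = 31.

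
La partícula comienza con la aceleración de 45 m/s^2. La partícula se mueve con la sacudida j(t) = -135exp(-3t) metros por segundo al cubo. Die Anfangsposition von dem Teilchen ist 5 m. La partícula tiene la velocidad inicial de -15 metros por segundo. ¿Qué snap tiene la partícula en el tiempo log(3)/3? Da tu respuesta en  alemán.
Wir müssen unsere Gleichung für den Ruck j(t) = -135·exp(-3·t) 1-mal ableiten. Durch Ableiten von dem Ruck erhalten wir den Snap: s(t) = 405·exp(-3·t). Aus der Gleichung für den Snap s(t) = 405·exp(-3·t), setzen wir t = log(3)/3 ein und erhalten s = 135.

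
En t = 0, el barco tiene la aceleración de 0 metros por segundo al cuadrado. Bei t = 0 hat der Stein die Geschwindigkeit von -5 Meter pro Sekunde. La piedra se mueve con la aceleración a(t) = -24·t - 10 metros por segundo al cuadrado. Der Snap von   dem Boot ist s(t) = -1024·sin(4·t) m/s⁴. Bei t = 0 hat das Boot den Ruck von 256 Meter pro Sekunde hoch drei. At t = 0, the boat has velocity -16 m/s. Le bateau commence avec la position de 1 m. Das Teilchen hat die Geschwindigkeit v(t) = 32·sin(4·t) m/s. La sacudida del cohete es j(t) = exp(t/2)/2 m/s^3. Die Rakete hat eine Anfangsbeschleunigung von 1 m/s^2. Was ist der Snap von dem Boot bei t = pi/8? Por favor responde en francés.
De l'équation du snap s(t) = -1024·sin(4·t), nous substituons t = pi/8 pour obtenir s = -1024.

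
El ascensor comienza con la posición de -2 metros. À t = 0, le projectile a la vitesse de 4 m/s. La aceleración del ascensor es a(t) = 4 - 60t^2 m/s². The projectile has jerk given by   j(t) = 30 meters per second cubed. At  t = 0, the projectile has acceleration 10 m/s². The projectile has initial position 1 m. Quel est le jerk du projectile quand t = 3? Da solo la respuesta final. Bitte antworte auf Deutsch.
Der Ruck bei t = 3 ist j = 30.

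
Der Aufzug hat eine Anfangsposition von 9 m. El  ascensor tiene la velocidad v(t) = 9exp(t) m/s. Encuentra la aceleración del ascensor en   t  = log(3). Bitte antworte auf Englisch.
To solve this, we need to take 1 derivative of our velocity equation v(t) = 9·exp(t). Taking d/dt of v(t), we find a(t) = 9·exp(t). From the given acceleration equation a(t) = 9·exp(t), we substitute t = log(3) to get a = 27.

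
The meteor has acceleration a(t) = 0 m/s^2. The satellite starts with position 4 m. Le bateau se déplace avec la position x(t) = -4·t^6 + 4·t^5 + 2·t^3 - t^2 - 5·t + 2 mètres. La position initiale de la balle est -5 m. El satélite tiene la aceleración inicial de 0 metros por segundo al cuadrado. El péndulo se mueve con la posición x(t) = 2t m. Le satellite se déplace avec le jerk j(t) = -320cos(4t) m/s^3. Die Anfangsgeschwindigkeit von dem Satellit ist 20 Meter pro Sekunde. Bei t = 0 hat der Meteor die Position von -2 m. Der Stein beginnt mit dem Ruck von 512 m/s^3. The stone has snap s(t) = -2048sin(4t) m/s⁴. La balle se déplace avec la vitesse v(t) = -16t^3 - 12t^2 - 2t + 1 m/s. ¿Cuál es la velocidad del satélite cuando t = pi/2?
Necesitamos integrar nuestra ecuación de la sacudida j(t) = -320·cos(4·t) 2 veces. Tomando ∫j(t)dt y aplicando a(0) = 0, encontramos a(t) = -80·sin(4·t). Integrando la aceleración y usando la condición inicial v(0) = 20, obtenemos v(t) = 20·cos(4·t). De la ecuación de la velocidad v(t) = 20·cos(4·t), sustituimos t = pi/2 para obtener v = 20.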